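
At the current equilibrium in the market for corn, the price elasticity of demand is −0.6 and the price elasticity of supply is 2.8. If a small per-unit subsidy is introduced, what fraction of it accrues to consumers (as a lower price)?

For a small subsidy around the equilibrium, the benefit split depends on the relative slopes, which at a point are proportional to the elasticities.
Buyer share = εs/(εs + |εd|) = 2.8/(2.8 + 0.6) = 14/17; seller share = |εd|/(εs + |εd|) = 3/17.

Consumer share = 14/17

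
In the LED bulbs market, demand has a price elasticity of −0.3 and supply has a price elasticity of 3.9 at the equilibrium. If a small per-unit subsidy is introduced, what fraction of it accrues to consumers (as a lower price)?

For a small subsidy around the equilibrium, the benefit split depends on the relative slopes, which at a point are proportional to the elasticities.
Buyer share = εs/(εs + |εd|) = 3.9/(3.9 + 0.3) = 13/14; seller share = |εd|/(εs + |εd|) = 1/14.

Consumer share = 13/14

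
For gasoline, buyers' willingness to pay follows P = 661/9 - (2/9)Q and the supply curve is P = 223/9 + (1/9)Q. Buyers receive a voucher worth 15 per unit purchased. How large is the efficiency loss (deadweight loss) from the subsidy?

Deadweight loss = 337.5

Pre-subsidy: 661/9 - (2/9)Q = 223/9 + (1/9)Q gives Q* = 146 and P* = 41.
With the rebate, buyers effectively pay Pb = Ps − 15, where Ps is the price sellers receive.
On the curves, Pb = 661/9 - (2/9)Q and Ps = 223/9 + (1/9)Q; the wedge Ps − Pb = 15 gives 223/9 + (1/9)Q − (661/9 - (2/9)Q) = 15, so Q' = 191.
Then Pb = 661/9 − (2/9)·191 = 31 and Ps = 223/9 + (1/9)·191 = 46.
The subsidy expands output by 191 − 146 = 45 past the efficient level; on those units the gap between marginal cost and willingness to pay runs from 0 up to 15.
DWL = ½ × 15 × 45 = 337.5.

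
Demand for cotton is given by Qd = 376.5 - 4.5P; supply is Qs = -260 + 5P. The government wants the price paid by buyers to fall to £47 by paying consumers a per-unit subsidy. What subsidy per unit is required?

Required subsidy s = £38 per unit

At a buyer price of 47, quantity demanded is 376.5 − 4.5·47 = 165.
Sellers supply 165 only when they receive Ps with -260 + 5·Ps = 165, i.e. Ps = 85.
s = Ps − Pb = 85 − 47 = 38.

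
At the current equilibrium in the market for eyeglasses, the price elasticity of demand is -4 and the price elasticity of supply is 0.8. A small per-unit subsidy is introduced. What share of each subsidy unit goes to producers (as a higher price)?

Producer share = 5/6

For a small subsidy around the equilibrium, the benefit split depends on the relative slopes, which at a point are proportional to the elasticities.
Buyer share = εs/(εs + |εd|) = 0.8/(0.8 + 4) = 1/6; seller share = |εd|/(εs + |εd|) = 5/6.
So producers capture 5/6 of the subsidy.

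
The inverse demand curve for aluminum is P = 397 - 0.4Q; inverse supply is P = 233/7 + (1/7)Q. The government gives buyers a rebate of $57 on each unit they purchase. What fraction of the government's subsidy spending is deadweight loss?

DWL / government spending = 21/310

Pre-subsidy: 397 - 0.4Q = 233/7 + (1/7)Q gives Q* = 670 and P* = 129.
With the rebate, buyers effectively pay Pb = Ps − 57, where Ps is the price sellers receive.
On the curves, Pb = 397 - 0.4Q and Ps = 233/7 + (1/7)Q; the wedge Ps − Pb = 57 gives 233/7 + (1/7)Q − (397 - 0.4Q) = 57, so Q' = 775.
Then Pb = 397 − 0.4·775 = 87 and Ps = 233/7 + (1/7)·775 = 144.
ΔCS = ½(670 + 775)(129 − 87) = 30345; ΔPS = ½(670 + 775)(144 − 129) = 10837.5.
Government spending = 57 × 775 = 44175.
DWL = ½ × 57 × (775 − 670) = 2992.5; fraction = 2992.5 / 44175 = 21/310.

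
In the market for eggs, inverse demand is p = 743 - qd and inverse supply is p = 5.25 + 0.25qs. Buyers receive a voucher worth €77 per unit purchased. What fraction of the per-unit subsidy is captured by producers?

Producer share = 0.2

Pre-subsidy: 743 - q = 5.25 + 0.25q gives q* = 590.2 and p* = 152.8.
With the rebate, buyers effectively pay pb = ps − 77, where ps is the price sellers receive.
On the curves, pb = 743 - q and ps = 5.25 + 0.25q; the wedge ps − pb = 77 gives 5.25 + 0.25q − (743 - q) = 77, so q' = 651.8.
Then pb = 743 − 1·651.8 = 91.2 and ps = 5.25 + 0.25·651.8 = 168.2.
Buyers' price falls by p* − pb = 152.8 − 91.2 = 61.6; sellers' price rises by ps − p* = 168.2 − 152.8 = 15.4.
So producers capture 15.4/77 = 0.2 of each unit of subsidy.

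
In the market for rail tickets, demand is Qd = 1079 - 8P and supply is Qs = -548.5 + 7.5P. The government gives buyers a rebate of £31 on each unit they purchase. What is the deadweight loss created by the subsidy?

Deadweight loss = £1860

Pre-subsidy: 1079 - 8P = -548.5 + 7.5P gives P* = 105, Q* = 239.
With the rebate, buyers effectively pay Pb = Ps − 31, where Ps is the price sellers receive.
Demand in terms of Ps becomes Qd = 1079 − 8(Ps − 31) = 1327 - 8Ps. Setting this equal to supply: 1327 - 8Ps = -548.5 + 7.5Ps, so Ps = 121.
Buyers pay Pb = 121 − 31 = 90; Q' = -548.5 + 7.5·121 = 359.
The subsidy expands output by 359 − 239 = 120 past the efficient level; on those units the gap between marginal cost and willingness to pay runs from 0 up to 31.
DWL = ½ × 31 × 120 = 1860.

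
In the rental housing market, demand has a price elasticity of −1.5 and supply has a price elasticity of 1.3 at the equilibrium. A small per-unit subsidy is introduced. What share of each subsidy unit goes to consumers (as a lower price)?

For a small subsidy around the equilibrium, the benefit split depends on the relative slopes, which at a point are proportional to the elasticities.
Buyer share = εs/(εs + |εd|) = 1.3/(1.3 + 1.5) = 13/28; seller share = |εd|/(εs + |εd|) = 15/28.

Consumer share = 13/28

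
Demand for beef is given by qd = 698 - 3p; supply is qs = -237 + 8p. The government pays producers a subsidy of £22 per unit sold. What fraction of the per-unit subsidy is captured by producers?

Pre-subsidy: 698 - 3p = -237 + 8p gives p* = 85, q* = 443.
With the subsidy, sellers receive ps = pb + 22 for each unit, where pb is the price buyers pay.
Supply in terms of pb becomes qs = -237 + 8(pb + 22) = -61 + 8pb. Setting this equal to demand: 698 - 3pb = -61 + 8pb, so pb = 69.
Sellers receive ps = 69 + 22 = 91; q' = 698 − 3·69 = 491.
Buyers' price falls by p* − pb = 85 − 69 = 16; sellers' price rises by ps − p* = 91 − 85 = 6.
So producers capture 6/22 = 3/11 of each unit of subsidy.

Producer share = 3/11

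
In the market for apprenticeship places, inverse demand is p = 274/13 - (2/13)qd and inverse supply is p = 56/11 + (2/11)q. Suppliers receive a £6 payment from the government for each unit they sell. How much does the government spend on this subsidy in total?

Pre-subsidy: 274/13 - (2/13)q = 56/11 + (2/11)q gives q* = 47.625 and p* = 13.75.
With the subsidy, sellers receive ps = pb + 6 for each unit, where pb is the price buyers pay.
On the curves, pb = 274/13 - (2/13)q and ps = 56/11 + (2/11)q; the wedge ps − pb = 6 gives 56/11 + (2/11)q − (274/13 - (2/13)q) = 6, so q' = 65.5.
Then pb = 274/13 − (2/13)·65.5 = 11 and ps = 56/11 + (2/11)·65.5 = 17.
Government outlay = subsidy × quantity = 6 × 65.5 = 393.

Government cost = £393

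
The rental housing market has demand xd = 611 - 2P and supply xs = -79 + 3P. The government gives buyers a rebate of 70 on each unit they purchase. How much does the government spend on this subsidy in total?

Pre-subsidy: 611 - 2P = -79 + 3P gives P* = 138, x* = 335.
With the rebate, buyers effectively pay Pb = Ps − 70, where Ps is the price sellers receive.
Demand in terms of Ps becomes xd = 611 − 2(Ps − 70) = 751 - 2Ps. Setting this equal to supply: 751 - 2Ps = -79 + 3Ps, so Ps = 166.
Buyers pay Pb = 166 − 70 = 96; x' = -79 + 3·166 = 419.
Government outlay = subsidy × quantity = 70 × 419 = 29330.

Government cost = 29330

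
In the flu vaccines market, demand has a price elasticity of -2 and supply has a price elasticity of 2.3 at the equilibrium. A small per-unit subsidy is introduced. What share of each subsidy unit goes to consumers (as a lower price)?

For a small subsidy around the equilibrium, the benefit split depends on the relative slopes, which at a point are proportional to the elasticities.
Buyer share = εs/(εs + |εd|) = 2.3/(2.3 + 2) = 23/43; seller share = |εd|/(εs + |εd|) = 20/43.

Consumer share = 23/43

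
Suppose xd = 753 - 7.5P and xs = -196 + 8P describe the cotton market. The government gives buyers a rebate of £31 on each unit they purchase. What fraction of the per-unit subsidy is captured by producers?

Producer share = 15/31

Pre-subsidy: 753 - 7.5P = -196 + 8P gives P* = 1898/31, x* = 9108/31.
With the rebate, buyers effectively pay Pb = Ps − 31, where Ps is the price sellers receive.
Demand in terms of Ps becomes xd = 753 − 7.5(Ps − 31) = 985.5 - 7.5Ps. Setting this equal to supply: 985.5 - 7.5Ps = -196 + 8Ps, so Ps = 2363/31.
Buyers pay Pb = 2363/31 − 31 = 1402/31; x' = -196 + 8·(2363/31) = 12828/31.
Buyers' price falls by P* − Pb = 1898/31 − 1402/31 = 16; sellers' price rises by Ps − P* = 2363/31 − 1898/31 = 15.
So producers capture 15/31 = 15/31 of each unit of subsidy.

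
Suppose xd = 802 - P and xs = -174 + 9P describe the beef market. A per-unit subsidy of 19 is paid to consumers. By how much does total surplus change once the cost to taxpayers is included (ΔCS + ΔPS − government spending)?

Pre-subsidy: 802 - P = -174 + 9P gives P* = 97.6, x* = 704.4.
With the rebate, buyers effectively pay Pb = Ps − 19, where Ps is the price sellers receive.
Demand in terms of Ps becomes xd = 802 − 1(Ps − 19) = 821 - Ps. Setting this equal to supply: 821 - Ps = -174 + 9Ps, so Ps = 99.5.
Buyers pay Pb = 99.5 − 19 = 80.5; x' = -174 + 9·99.5 = 721.5.
ΔCS = ½(704.4 + 721.5)(97.6 − 80.5) = 12191.445; ΔPS = ½(704.4 + 721.5)(99.5 − 97.6) = 1354.605.
Government spending = 19 × 721.5 = 13708.5.
Net change = 12191.445 + 1354.605 − 13708.5 = -162.45. The loss equals the DWL triangle ½·19·17.1.

Net change in total surplus = -162.45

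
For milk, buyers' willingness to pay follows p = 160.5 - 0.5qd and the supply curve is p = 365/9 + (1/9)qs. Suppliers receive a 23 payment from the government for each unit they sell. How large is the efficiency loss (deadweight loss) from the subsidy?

Deadweight loss = 4761/11

Pre-subsidy: 160.5 - 0.5q = 365/9 + (1/9)q gives q* = 2159/11 and p* = 686/11.
With the subsidy, sellers receive ps = pb + 23 for each unit, where pb is the price buyers pay.
On the curves, pb = 160.5 - 0.5q and ps = 365/9 + (1/9)q; the wedge ps − pb = 23 gives 365/9 + (1/9)q − (160.5 - 0.5q) = 23, so q' = 2573/11.
Then pb = 160.5 − 0.5·(2573/11) = 479/11 and ps = 365/9 + (1/9)·(2573/11) = 732/11.
The subsidy expands output by 2573/11 − 2159/11 = 414/11 past the efficient level; on those units the gap between marginal cost and willingness to pay runs from 0 up to 23.
DWL = ½ × 23 × 414/11 = 4761/11.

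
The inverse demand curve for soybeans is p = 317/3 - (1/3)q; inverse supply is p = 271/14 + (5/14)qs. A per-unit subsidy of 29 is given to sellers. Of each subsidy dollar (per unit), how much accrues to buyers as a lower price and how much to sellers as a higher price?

Buyers gain 14 per unit; sellers gain 15 per unit

Pre-subsidy: 317/3 - (1/3)q = 271/14 + (5/14)q gives q* = 125 and p* = 64.
With the subsidy, sellers receive ps = pb + 29 for each unit, where pb is the price buyers pay.
On the curves, pb = 317/3 - (1/3)q and ps = 271/14 + (5/14)q; the wedge ps − pb = 29 gives 271/14 + (5/14)q − (317/3 - (1/3)q) = 29, so q' = 167.
Then pb = 317/3 − (1/3)·167 = 50 and ps = 271/14 + (5/14)·167 = 79.
Buyers' price falls by p* − pb = 64 − 50 = 14; sellers' price rises by ps − p* = 79 − 64 = 15.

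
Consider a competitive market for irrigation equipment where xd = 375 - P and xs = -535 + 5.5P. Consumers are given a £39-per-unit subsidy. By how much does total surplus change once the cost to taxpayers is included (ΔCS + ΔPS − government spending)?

Net change in total surplus = -£643.5

Pre-subsidy: 375 - P = -535 + 5.5P gives P* = 140, x* = 235.
With the rebate, buyers effectively pay Pb = Ps − 39, where Ps is the price sellers receive.
Demand in terms of Ps becomes xd = 375 − 1(Ps − 39) = 414 - Ps. Setting this equal to supply: 414 - Ps = -535 + 5.5Ps, so Ps = 146.
Buyers pay Pb = 146 − 39 = 107; x' = -535 + 5.5·146 = 268.
ΔCS = ½(235 + 268)(140 − 107) = 8299.5; ΔPS = ½(235 + 268)(146 − 140) = 1509.
Government spending = 39 × 268 = 10452.
Net change = 8299.5 + 1509 − 10452 = -643.5. The loss equals the DWL triangle ½·39·33.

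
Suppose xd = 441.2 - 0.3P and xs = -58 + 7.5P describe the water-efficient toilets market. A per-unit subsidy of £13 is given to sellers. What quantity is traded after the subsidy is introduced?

x' = 425.75

Pre-subsidy: 441.2 - 0.3P = -58 + 7.5P gives P* = 64, x* = 422.
With the subsidy, sellers receive Ps = Pb + 13 for each unit, where Pb is the price buyers pay.
Supply in terms of Pb becomes xs = -58 + 7.5(Pb + 13) = 39.5 + 7.5Pb. Setting this equal to demand: 441.2 - 0.3Pb = 39.5 + 7.5Pb, so Pb = 51.5.
Sellers receive Ps = 51.5 + 13 = 64.5; x' = 441.2 − 0.3·51.5 = 425.75.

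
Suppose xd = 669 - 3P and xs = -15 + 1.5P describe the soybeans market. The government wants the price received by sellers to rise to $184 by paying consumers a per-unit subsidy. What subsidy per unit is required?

Required subsidy s = $48 per unit

At a seller price of 184, quantity supplied is -15 + 1.5·184 = 261.
Buyers absorb 261 only when they pay Pb with 669 − 3·Pb = 261, i.e. Pb = 136.
s = Ps − Pb = 184 − 136 = 48.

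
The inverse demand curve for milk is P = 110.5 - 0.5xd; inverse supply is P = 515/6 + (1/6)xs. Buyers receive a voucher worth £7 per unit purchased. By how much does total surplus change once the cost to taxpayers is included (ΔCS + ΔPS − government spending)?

Pre-subsidy: 110.5 - 0.5x = 515/6 + (1/6)x gives x* = 37 and P* = 92.
With the rebate, buyers effectively pay Pb = Ps − 7, where Ps is the price sellers receive.
On the curves, Pb = 110.5 - 0.5x and Ps = 515/6 + (1/6)x; the wedge Ps − Pb = 7 gives 515/6 + (1/6)x − (110.5 - 0.5x) = 7, so x' = 47.5.
Then Pb = 110.5 − 0.5·47.5 = 86.75 and Ps = 515/6 + (1/6)·47.5 = 93.75.
ΔCS = ½(37 + 47.5)(92 − 86.75) = 221.8125; ΔPS = ½(37 + 47.5)(93.75 − 92) = 73.9375.
Government spending = 7 × 47.5 = 332.5.
Net change = 221.8125 + 73.9375 − 332.5 = -36.75. The loss equals the DWL triangle ½·7·10.5.

Net change in total surplus = -£36.75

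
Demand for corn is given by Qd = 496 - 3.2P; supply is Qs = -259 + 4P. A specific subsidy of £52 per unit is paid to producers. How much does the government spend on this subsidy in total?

Government cost = 118352/9

Pre-subsidy: 496 - 3.2P = -259 + 4P gives P* = 3775/36, Q* = 1444/9.
With the subsidy, sellers receive Ps = Pb + 52 for each unit, where Pb is the price buyers pay.
Supply in terms of Pb becomes Qs = -259 + 4(Pb + 52) = -51 + 4Pb. Setting this equal to demand: 496 - 3.2Pb = -51 + 4Pb, so Pb = 2735/36.
Sellers receive Ps = 2735/36 + 52 = 4607/36; Q' = 496 − 3.2·(2735/36) = 2276/9.
Government outlay = subsidy × quantity = 52 × 2276/9 = 118352/9.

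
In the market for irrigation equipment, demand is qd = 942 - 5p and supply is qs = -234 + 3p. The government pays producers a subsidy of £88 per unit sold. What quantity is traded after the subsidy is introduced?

q' = 372

Pre-subsidy: 942 - 5p = -234 + 3p gives p* = 147, q* = 207.
With the subsidy, sellers receive ps = pb + 88 for each unit, where pb is the price buyers pay.
Supply in terms of pb becomes qs = -234 + 3(pb + 88) = 30 + 3pb. Setting this equal to demand: 942 - 5pb = 30 + 3pb, so pb = 114.
Sellers receive ps = 114 + 88 = 202; q' = 942 − 5·114 = 372.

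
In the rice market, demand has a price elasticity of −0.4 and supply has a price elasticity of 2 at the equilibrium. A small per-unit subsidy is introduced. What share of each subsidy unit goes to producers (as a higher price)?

Producer share = 1/6

For a small subsidy around the equilibrium, the benefit split depends on the relative slopes, which at a point are proportional to the elasticities.
Buyer share = εs/(εs + |εd|) = 2/(2 + 0.4) = 5/6; seller share = |εd|/(εs + |εd|) = 1/6.
So producers capture 1/6 of the subsidy.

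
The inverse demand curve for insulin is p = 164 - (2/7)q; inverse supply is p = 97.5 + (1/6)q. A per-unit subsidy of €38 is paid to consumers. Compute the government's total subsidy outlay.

Pre-subsidy: 164 - (2/7)q = 97.5 + (1/6)q gives q* = 147 and p* = 122.
With the rebate, buyers effectively pay pb = ps − 38, where ps is the price sellers receive.
On the curves, pb = 164 - (2/7)q and ps = 97.5 + (1/6)q; the wedge ps − pb = 38 gives 97.5 + (1/6)q − (164 - (2/7)q) = 38, so q' = 231.
Then pb = 164 − (2/7)·231 = 98 and ps = 97.5 + (1/6)·231 = 136.
Government outlay = subsidy × quantity = 38 × 231 = 8778.

Government cost = €8778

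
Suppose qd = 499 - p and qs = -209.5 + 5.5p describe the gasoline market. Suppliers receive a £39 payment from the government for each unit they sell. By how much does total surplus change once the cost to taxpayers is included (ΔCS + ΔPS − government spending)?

Pre-subsidy: 499 - p = -209.5 + 5.5p gives p* = 109, q* = 390.
With the subsidy, sellers receive ps = pb + 39 for each unit, where pb is the price buyers pay.
Supply in terms of pb becomes qs = -209.5 + 5.5(pb + 39) = 5 + 5.5pb. Setting this equal to demand: 499 - pb = 5 + 5.5pb, so pb = 76.
Sellers receive ps = 76 + 39 = 115; q' = 499 − 1·76 = 423.
ΔCS = ½(390 + 423)(109 − 76) = 13414.5; ΔPS = ½(390 + 423)(115 − 109) = 2439.
Government spending = 39 × 423 = 16497.
Net change = 13414.5 + 2439 − 16497 = -643.5. The loss equals the DWL triangle ½·39·33.

Net change in total surplus = -£643.5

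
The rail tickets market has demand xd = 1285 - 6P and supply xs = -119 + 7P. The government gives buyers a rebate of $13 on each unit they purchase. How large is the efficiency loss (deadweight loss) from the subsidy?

Deadweight loss = $273

Pre-subsidy: 1285 - 6P = -119 + 7P gives P* = 108, x* = 637.
With the rebate, buyers effectively pay Pb = Ps − 13, where Ps is the price sellers receive.
Demand in terms of Ps becomes xd = 1285 − 6(Ps − 13) = 1363 - 6Ps. Setting this equal to supply: 1363 - 6Ps = -119 + 7Ps, so Ps = 114.
Buyers pay Pb = 114 − 13 = 101; x' = -119 + 7·114 = 679.
The subsidy expands output by 679 − 637 = 42 past the efficient level; on those units the gap between marginal cost and willingness to pay runs from 0 up to 13.
DWL = ½ × 13 × 42 = 273.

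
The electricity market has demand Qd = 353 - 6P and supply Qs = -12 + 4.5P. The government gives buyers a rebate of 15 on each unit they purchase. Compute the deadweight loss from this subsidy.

Pre-subsidy: 353 - 6P = -12 + 4.5P gives P* = 730/21, Q* = 1011/7.
With the rebate, buyers effectively pay Pb = Ps − 15, where Ps is the price sellers receive.
Demand in terms of Ps becomes Qd = 353 − 6(Ps − 15) = 443 - 6Ps. Setting this equal to supply: 443 - 6Ps = -12 + 4.5Ps, so Ps = 130/3.
Buyers pay Pb = 130/3 − 15 = 85/3; Q' = -12 + 4.5·(130/3) = 183.
The subsidy expands output by 183 − 1011/7 = 270/7 past the efficient level; on those units the gap between marginal cost and willingness to pay runs from 0 up to 15.
DWL = ½ × 15 × 270/7 = 2025/7.

Deadweight loss = 2025/7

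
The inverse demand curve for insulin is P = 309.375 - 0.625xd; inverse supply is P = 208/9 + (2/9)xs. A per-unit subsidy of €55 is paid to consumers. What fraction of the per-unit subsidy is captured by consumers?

Consumer share = 45/61

Pre-subsidy: 309.375 - 0.625x = 208/9 + (2/9)x gives x* = 20611/61 and P* = 5990/61.
With the rebate, buyers effectively pay Pb = Ps − 55, where Ps is the price sellers receive.
On the curves, Pb = 309.375 - 0.625x and Ps = 208/9 + (2/9)x; the wedge Ps − Pb = 55 gives 208/9 + (2/9)x − (309.375 - 0.625x) = 55, so x' = 24571/61.
Then Pb = 309.375 − 0.625·(24571/61) = 3515/61 and Ps = 208/9 + (2/9)·(24571/61) = 6870/61.
Buyers' price falls by P* − Pb = 5990/61 − 3515/61 = 2475/61; sellers' price rises by Ps − P* = 6870/61 − 5990/61 = 880/61.
So consumers capture (2475/61)/55 = 45/61 of each unit of subsidy.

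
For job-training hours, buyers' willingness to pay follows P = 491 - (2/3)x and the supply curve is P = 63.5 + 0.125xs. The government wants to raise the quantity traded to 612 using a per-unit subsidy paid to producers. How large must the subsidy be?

Required subsidy s = 57 per unit

At x = 612, from the demand curve buyers pay Pb = 491 − (2/3)·612 = 83; from the supply curve sellers need Ps = 63.5 + 0.125·612 = 140.
The subsidy must fill the gap: s = Ps − Pb = 140 − 83 = 57.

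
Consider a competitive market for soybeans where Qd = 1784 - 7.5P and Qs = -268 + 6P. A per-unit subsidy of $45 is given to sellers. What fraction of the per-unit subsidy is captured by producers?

Pre-subsidy: 1784 - 7.5P = -268 + 6P gives P* = 152, Q* = 644.
With the subsidy, sellers receive Ps = Pb + 45 for each unit, where Pb is the price buyers pay.
Supply in terms of Pb becomes Qs = -268 + 6(Pb + 45) = 2 + 6Pb. Setting this equal to demand: 1784 - 7.5Pb = 2 + 6Pb, so Pb = 132.
Sellers receive Ps = 132 + 45 = 177; Q' = 1784 − 7.5·132 = 794.
Buyers' price falls by P* − Pb = 152 − 132 = 20; sellers' price rises by Ps − P* = 177 − 152 = 25.
So producers capture 25/45 = 5/9 of each unit of subsidy.

Producer share = 5/9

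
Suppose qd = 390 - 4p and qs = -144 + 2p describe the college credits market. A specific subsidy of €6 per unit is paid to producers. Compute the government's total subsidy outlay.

Pre-subsidy: 390 - 4p = -144 + 2p gives p* = 89, q* = 34.
With the subsidy, sellers receive ps = pb + 6 for each unit, where pb is the price buyers pay.
Supply in terms of pb becomes qs = -144 + 2(pb + 6) = -132 + 2pb. Setting this equal to demand: 390 - 4pb = -132 + 2pb, so pb = 87.
Sellers receive ps = 87 + 6 = 93; q' = 390 − 4·87 = 42.
Government outlay = subsidy × quantity = 6 × 42 = 252.

Government cost = €252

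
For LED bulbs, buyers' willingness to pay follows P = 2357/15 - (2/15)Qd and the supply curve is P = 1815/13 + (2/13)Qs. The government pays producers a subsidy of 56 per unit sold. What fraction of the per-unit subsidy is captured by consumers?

Pre-subsidy: 2357/15 - (2/15)Q = 1815/13 + (2/13)Q gives Q* = 61 and P* = 149.
With the subsidy, sellers receive Ps = Pb + 56 for each unit, where Pb is the price buyers pay.
On the curves, Pb = 2357/15 - (2/15)Q and Ps = 1815/13 + (2/13)Q; the wedge Ps − Pb = 56 gives 1815/13 + (2/13)Q − (2357/15 - (2/15)Q) = 56, so Q' = 256.
Then Pb = 2357/15 − (2/15)·256 = 123 and Ps = 1815/13 + (2/13)·256 = 179.
Buyers' price falls by P* − Pb = 149 − 123 = 26; sellers' price rises by Ps − P* = 179 − 149 = 30.
So consumers capture 26/56 = 13/28 of each unit of subsidy.

Consumer share = 13/28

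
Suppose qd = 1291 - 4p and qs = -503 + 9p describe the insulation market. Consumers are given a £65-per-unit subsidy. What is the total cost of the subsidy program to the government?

Government cost = £59735

Pre-subsidy: 1291 - 4p = -503 + 9p gives p* = 138, q* = 739.
With the rebate, buyers effectively pay pb = ps − 65, where ps is the price sellers receive.
Demand in terms of ps becomes qd = 1291 − 4(ps − 65) = 1551 - 4ps. Setting this equal to supply: 1551 - 4ps = -503 + 9ps, so ps = 158.
Buyers pay pb = 158 − 65 = 93; q' = -503 + 9·158 = 919.
Government outlay = subsidy × quantity = 65 × 919 = 59735.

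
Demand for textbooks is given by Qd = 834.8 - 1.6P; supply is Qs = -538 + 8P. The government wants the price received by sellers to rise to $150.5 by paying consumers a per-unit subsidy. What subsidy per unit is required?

Required subsidy s = $45 per unit

At a seller price of 150.5, quantity supplied is -538 + 8·150.5 = 666.
Buyers absorb 666 only when they pay Pb with 834.8 − 1.6·Pb = 666, i.e. Pb = 105.5.
s = Ps − Pb = 150.5 − 105.5 = 45.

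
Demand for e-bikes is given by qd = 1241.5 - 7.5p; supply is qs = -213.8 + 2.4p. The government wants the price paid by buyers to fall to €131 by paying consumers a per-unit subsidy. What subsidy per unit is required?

At a buyer price of 131, quantity demanded is 1241.5 − 7.5·131 = 259.
Sellers supply 259 only when they receive ps with -213.8 + 2.4·ps = 259, i.e. ps = 197.
s = ps − pb = 197 − 131 = 66.

Required subsidy s = €66 per unit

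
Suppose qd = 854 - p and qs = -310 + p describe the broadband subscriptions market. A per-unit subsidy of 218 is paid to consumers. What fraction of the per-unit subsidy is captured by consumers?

Consumer share = 0.5

Pre-subsidy: 854 - p = -310 + p gives p* = 582, q* = 272.
With the rebate, buyers effectively pay pb = ps − 218, where ps is the price sellers receive.
Demand in terms of ps becomes qd = 854 − 1(ps − 218) = 1072 - ps. Setting this equal to supply: 1072 - ps = -310 + ps, so ps = 691.
Buyers pay pb = 691 − 218 = 473; q' = -310 + 1·691 = 381.
Buyers' price falls by p* − pb = 582 − 473 = 109; sellers' price rises by ps − p* = 691 − 582 = 109.
So consumers capture 109/218 = 0.5 of each unit of subsidy.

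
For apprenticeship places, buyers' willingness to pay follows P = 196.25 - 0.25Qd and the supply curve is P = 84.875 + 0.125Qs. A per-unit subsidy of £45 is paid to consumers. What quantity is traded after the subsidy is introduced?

Pre-subsidy: 196.25 - 0.25Q = 84.875 + 0.125Q gives Q* = 297 and P* = 122.
With the rebate, buyers effectively pay Pb = Ps − 45, where Ps is the price sellers receive.
On the curves, Pb = 196.25 - 0.25Q and Ps = 84.875 + 0.125Q; the wedge Ps − Pb = 45 gives 84.875 + 0.125Q − (196.25 - 0.25Q) = 45, so Q' = 417.
Then Pb = 196.25 − 0.25·417 = 92 and Ps = 84.875 + 0.125·417 = 137.

Q' = 417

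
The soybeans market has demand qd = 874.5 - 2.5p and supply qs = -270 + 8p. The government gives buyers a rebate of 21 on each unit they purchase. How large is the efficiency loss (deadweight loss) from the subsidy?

Deadweight loss = 420

Pre-subsidy: 874.5 - 2.5p = -270 + 8p gives p* = 109, q* = 602.
With the rebate, buyers effectively pay pb = ps − 21, where ps is the price sellers receive.
Demand in terms of ps becomes qd = 874.5 − 2.5(ps − 21) = 927 - 2.5ps. Setting this equal to supply: 927 - 2.5ps = -270 + 8ps, so ps = 114.
Buyers pay pb = 114 − 21 = 93; q' = -270 + 8·114 = 642.
The subsidy expands output by 642 − 602 = 40 past the efficient level; on those units the gap between marginal cost and willingness to pay runs from 0 up to 21.
DWL = ½ × 21 × 40 = 420.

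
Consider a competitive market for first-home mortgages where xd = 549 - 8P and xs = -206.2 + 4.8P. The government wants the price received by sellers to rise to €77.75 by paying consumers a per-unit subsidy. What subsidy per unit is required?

At a seller price of 77.75, quantity supplied is -206.2 + 4.8·77.75 = 167.
Buyers absorb 167 only when they pay Pb with 549 − 8·Pb = 167, i.e. Pb = 47.75.
s = Ps − Pb = 77.75 − 47.75 = 30.

Required subsidy s = €30 per unit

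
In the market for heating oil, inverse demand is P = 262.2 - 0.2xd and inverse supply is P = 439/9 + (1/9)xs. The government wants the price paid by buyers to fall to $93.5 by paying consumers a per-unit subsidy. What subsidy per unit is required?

Required subsidy s = $49 per unit

At a buyer price of 93.5, quantity demanded is 1311 − 5·93.5 = 843.5.
Sellers supply 843.5 only when they receive Ps = 439/9 + (1/9)·843.5 = 142.5.
s = Ps − Pb = 142.5 − 93.5 = 49.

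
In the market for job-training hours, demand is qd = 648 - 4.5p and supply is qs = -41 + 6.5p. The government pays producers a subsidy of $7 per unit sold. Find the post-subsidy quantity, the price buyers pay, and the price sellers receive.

Pre-subsidy: 648 - 4.5p = -41 + 6.5p gives p* = 689/11, q* = 8055/22.
With the subsidy, sellers receive ps = pb + 7 for each unit, where pb is the price buyers pay.
Supply in terms of pb becomes qs = -41 + 6.5(pb + 7) = 4.5 + 6.5pb. Setting this equal to demand: 648 - 4.5pb = 4.5 + 6.5pb, so pb = 58.5.
Sellers receive ps = 58.5 + 7 = 65.5; q' = 648 − 4.5·58.5 = 384.75.

q' = 384.75; buyers pay $58.5; sellers receive $65.5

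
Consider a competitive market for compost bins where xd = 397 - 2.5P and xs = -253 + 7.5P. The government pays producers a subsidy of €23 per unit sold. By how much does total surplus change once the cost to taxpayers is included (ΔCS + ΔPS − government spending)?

Pre-subsidy: 397 - 2.5P = -253 + 7.5P gives P* = 65, x* = 234.5.
With the subsidy, sellers receive Ps = Pb + 23 for each unit, where Pb is the price buyers pay.
Supply in terms of Pb becomes xs = -253 + 7.5(Pb + 23) = -80.5 + 7.5Pb. Setting this equal to demand: 397 - 2.5Pb = -80.5 + 7.5Pb, so Pb = 47.75.
Sellers receive Ps = 47.75 + 23 = 70.75; x' = 397 − 2.5·47.75 = 277.625.
ΔCS = ½(234.5 + 277.625)(65 − 47.75) = 4417.078125; ΔPS = ½(234.5 + 277.625)(70.75 − 65) = 1472.359375.
Government spending = 23 × 277.625 = 6385.375.
Net change = 4417.078125 + 1472.359375 − 6385.375 = -495.9375. The loss equals the DWL triangle ½·23·43.125.

Net change in total surplus = -€495.9375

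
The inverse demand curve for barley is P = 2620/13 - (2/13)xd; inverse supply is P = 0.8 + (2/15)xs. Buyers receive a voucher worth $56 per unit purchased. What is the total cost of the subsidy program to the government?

Pre-subsidy: 2620/13 - (2/13)x = 0.8 + (2/15)x gives x* = 699 and P* = 94.
With the rebate, buyers effectively pay Pb = Ps − 56, where Ps is the price sellers receive.
On the curves, Pb = 2620/13 - (2/13)x and Ps = 0.8 + (2/15)x; the wedge Ps − Pb = 56 gives 0.8 + (2/15)x − (2620/13 - (2/13)x) = 56, so x' = 894.
Then Pb = 2620/13 − (2/13)·894 = 64 and Ps = 0.8 + (2/15)·894 = 120.
Government outlay = subsidy × quantity = 56 × 894 = 50064.

Government cost = $50064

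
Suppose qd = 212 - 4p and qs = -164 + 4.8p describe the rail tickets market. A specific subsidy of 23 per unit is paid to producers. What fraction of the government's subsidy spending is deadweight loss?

DWL / government spending = 69/251

Pre-subsidy: 212 - 4p = -164 + 4.8p gives p* = 470/11, q* = 452/11.
With the subsidy, sellers receive ps = pb + 23 for each unit, where pb is the price buyers pay.
Supply in terms of pb becomes qs = -164 + 4.8(pb + 23) = -53.6 + 4.8pb. Setting this equal to demand: 212 - 4pb = -53.6 + 4.8pb, so pb = 332/11.
Sellers receive ps = 332/11 + 23 = 585/11; q' = 212 − 4·(332/11) = 1004/11.
ΔCS = ½(452/11 + 1004/11)(470/11 − 332/11) = 100464/121; ΔPS = ½(452/11 + 1004/11)(585/11 − 470/11) = 83720/121.
Government spending = 23 × 1004/11 = 23092/11.
DWL = ½ × 23 × (1004/11 − 452/11) = 6348/11; fraction = (6348/11) / (23092/11) = 69/251.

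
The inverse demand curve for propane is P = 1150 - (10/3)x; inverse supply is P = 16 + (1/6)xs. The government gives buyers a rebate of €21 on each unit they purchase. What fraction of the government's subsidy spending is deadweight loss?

DWL / government spending = 1/110

Pre-subsidy: 1150 - (10/3)x = 16 + (1/6)x gives x* = 324 and P* = 70.
With the rebate, buyers effectively pay Pb = Ps − 21, where Ps is the price sellers receive.
On the curves, Pb = 1150 - (10/3)x and Ps = 16 + (1/6)x; the wedge Ps − Pb = 21 gives 16 + (1/6)x − (1150 - (10/3)x) = 21, so x' = 330.
Then Pb = 1150 − (10/3)·330 = 50 and Ps = 16 + (1/6)·330 = 71.
ΔCS = ½(324 + 330)(70 − 50) = 6540; ΔPS = ½(324 + 330)(71 − 70) = 327.
Government spending = 21 × 330 = 6930.
DWL = ½ × 21 × (330 − 324) = 63; fraction = 63 / 6930 = 1/110.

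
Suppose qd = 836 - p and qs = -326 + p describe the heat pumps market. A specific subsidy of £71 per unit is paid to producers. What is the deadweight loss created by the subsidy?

Deadweight loss = £1260.25

Pre-subsidy: 836 - p = -326 + p gives p* = 581, q* = 255.
With the subsidy, sellers receive ps = pb + 71 for each unit, where pb is the price buyers pay.
Supply in terms of pb becomes qs = -326 + 1(pb + 71) = -255 + pb. Setting this equal to demand: 836 - pb = -255 + pb, so pb = 545.5.
Sellers receive ps = 545.5 + 71 = 616.5; q' = 836 − 1·545.5 = 290.5.
The subsidy expands output by 290.5 − 255 = 35.5 past the efficient level; on those units the gap between marginal cost and willingness to pay runs from 0 up to 71.
DWL = ½ × 71 × 35.5 = 1260.25.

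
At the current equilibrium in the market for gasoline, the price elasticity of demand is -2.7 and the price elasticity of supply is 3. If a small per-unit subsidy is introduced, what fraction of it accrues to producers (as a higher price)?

Producer share = 9/19

For a small subsidy around the equilibrium, the benefit split depends on the relative slopes, which at a point are proportional to the elasticities.
Buyer share = εs/(εs + |εd|) = 3/(3 + 2.7) = 10/19; seller share = |εd|/(εs + |εd|) = 9/19.
So producers capture 9/19 of the subsidy.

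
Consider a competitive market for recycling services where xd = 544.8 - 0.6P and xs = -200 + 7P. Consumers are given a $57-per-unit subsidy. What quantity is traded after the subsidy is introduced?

x' = 517.5

Pre-subsidy: 544.8 - 0.6P = -200 + 7P gives P* = 98, x* = 486.
With the rebate, buyers effectively pay Pb = Ps − 57, where Ps is the price sellers receive.
Demand in terms of Ps becomes xd = 544.8 − 0.6(Ps − 57) = 579 - 0.6Ps. Setting this equal to supply: 579 - 0.6Ps = -200 + 7Ps, so Ps = 102.5.
Buyers pay Pb = 102.5 − 57 = 45.5; x' = -200 + 7·102.5 = 517.5.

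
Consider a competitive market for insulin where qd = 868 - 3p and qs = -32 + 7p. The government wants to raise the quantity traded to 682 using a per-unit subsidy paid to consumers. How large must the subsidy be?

Required subsidy s = 40 per unit

At q = 682, invert demand for the buyer price: pb = (868 − 682)/3 = 62; invert supply for the seller price: ps = (682 − (-32))/7 = 102.
The subsidy must fill the gap: s = ps − pb = 102 − 62 = 40.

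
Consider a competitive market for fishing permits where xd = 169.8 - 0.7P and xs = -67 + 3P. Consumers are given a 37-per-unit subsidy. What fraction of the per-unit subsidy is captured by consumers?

Consumer share = 30/37

Pre-subsidy: 169.8 - 0.7P = -67 + 3P gives P* = 64, x* = 125.
With the rebate, buyers effectively pay Pb = Ps − 37, where Ps is the price sellers receive.
Demand in terms of Ps becomes xd = 169.8 − 0.7(Ps − 37) = 195.7 - 0.7Ps. Setting this equal to supply: 195.7 - 0.7Ps = -67 + 3Ps, so Ps = 71.
Buyers pay Pb = 71 − 37 = 34; x' = -67 + 3·71 = 146.
Buyers' price falls by P* − Pb = 64 − 34 = 30; sellers' price rises by Ps − P* = 71 − 64 = 7.
So consumers capture 30/37 = 30/37 of each unit of subsidy.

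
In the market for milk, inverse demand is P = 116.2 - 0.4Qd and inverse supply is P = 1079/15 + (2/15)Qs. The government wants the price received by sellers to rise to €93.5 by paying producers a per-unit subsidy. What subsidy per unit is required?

At a seller price of 93.5, quantity supplied is -539.5 + 7.5·93.5 = 161.75.
Buyers absorb 161.75 only when they pay Pb = 116.2 − 0.4·161.75 = 51.5.
s = Ps − Pb = 93.5 − 51.5 = 42.

Required subsidy s = €42 per unit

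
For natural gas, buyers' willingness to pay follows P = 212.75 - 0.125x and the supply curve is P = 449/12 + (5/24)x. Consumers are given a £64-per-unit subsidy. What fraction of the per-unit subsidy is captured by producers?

Pre-subsidy: 212.75 - 0.125x = 449/12 + (5/24)x gives x* = 526 and P* = 147.
With the rebate, buyers effectively pay Pb = Ps − 64, where Ps is the price sellers receive.
On the curves, Pb = 212.75 - 0.125x and Ps = 449/12 + (5/24)x; the wedge Ps − Pb = 64 gives 449/12 + (5/24)x − (212.75 - 0.125x) = 64, so x' = 718.
Then Pb = 212.75 − 0.125·718 = 123 and Ps = 449/12 + (5/24)·718 = 187.
Buyers' price falls by P* − Pb = 147 − 123 = 24; sellers' price rises by Ps − P* = 187 − 147 = 40.
So producers capture 40/64 = 0.625 of each unit of subsidy.

Producer share = 0.625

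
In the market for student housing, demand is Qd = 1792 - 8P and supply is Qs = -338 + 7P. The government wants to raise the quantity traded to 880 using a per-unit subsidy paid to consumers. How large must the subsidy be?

Required subsidy s = 60 per unit

At Q = 880, invert demand for the buyer price: Pb = (1792 − 880)/8 = 114; invert supply for the seller price: Ps = (880 − (-338))/7 = 174.
The subsidy must fill the gap: s = Ps − Pb = 174 − 114 = 60.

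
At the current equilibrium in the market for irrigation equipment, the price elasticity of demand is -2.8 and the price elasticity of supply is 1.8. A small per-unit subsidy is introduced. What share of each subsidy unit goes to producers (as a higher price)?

For a small subsidy around the equilibrium, the benefit split depends on the relative slopes, which at a point are proportional to the elasticities.
Buyer share = εs/(εs + |εd|) = 1.8/(1.8 + 2.8) = 9/23; seller share = |εd|/(εs + |εd|) = 14/23.
So producers capture 14/23 of the subsidy.

Producer share = 14/23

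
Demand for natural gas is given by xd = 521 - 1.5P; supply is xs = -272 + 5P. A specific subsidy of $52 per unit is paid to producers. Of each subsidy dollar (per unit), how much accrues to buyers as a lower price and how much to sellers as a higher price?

Pre-subsidy: 521 - 1.5P = -272 + 5P gives P* = 122, x* = 338.
With the subsidy, sellers receive Ps = Pb + 52 for each unit, where Pb is the price buyers pay.
Supply in terms of Pb becomes xs = -272 + 5(Pb + 52) = -12 + 5Pb. Setting this equal to demand: 521 - 1.5Pb = -12 + 5Pb, so Pb = 82.
Sellers receive Ps = 82 + 52 = 134; x' = 521 − 1.5·82 = 398.
Buyers' price falls by P* − Pb = 122 − 82 = 40; sellers' price rises by Ps − P* = 134 − 122 = 12.

Buyers gain $40 per unit; sellers gain $12 per unit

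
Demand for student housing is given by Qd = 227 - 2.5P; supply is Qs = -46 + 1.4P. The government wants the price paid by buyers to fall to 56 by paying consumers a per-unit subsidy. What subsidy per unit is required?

Required subsidy s = 39 per unit

At a buyer price of 56, quantity demanded is 227 − 2.5·56 = 87.
Sellers supply 87 only when they receive Ps with -46 + 1.4·Ps = 87, i.e. Ps = 95.
s = Ps − Pb = 95 − 56 = 39.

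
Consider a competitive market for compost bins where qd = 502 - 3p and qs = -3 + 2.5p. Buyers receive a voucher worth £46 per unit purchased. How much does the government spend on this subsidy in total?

Pre-subsidy: 502 - 3p = -3 + 2.5p gives p* = 1010/11, q* = 2492/11.
With the rebate, buyers effectively pay pb = ps − 46, where ps is the price sellers receive.
Demand in terms of ps becomes qd = 502 − 3(ps − 46) = 640 - 3ps. Setting this equal to supply: 640 - 3ps = -3 + 2.5ps, so ps = 1286/11.
Buyers pay pb = 1286/11 − 46 = 780/11; q' = -3 + 2.5·(1286/11) = 3182/11.
Government outlay = subsidy × quantity = 46 × 3182/11 = 146372/11.

Government cost = 146372/11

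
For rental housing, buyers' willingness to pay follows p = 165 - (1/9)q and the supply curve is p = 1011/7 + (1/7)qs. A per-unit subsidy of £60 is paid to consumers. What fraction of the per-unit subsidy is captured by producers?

Pre-subsidy: 165 - (1/9)q = 1011/7 + (1/7)q gives q* = 81 and p* = 156.
With the rebate, buyers effectively pay pb = ps − 60, where ps is the price sellers receive.
On the curves, pb = 165 - (1/9)q and ps = 1011/7 + (1/7)q; the wedge ps − pb = 60 gives 1011/7 + (1/7)q − (165 - (1/9)q) = 60, so q' = 317.25.
Then pb = 165 − (1/9)·317.25 = 129.75 and ps = 1011/7 + (1/7)·317.25 = 189.75.
Buyers' price falls by p* − pb = 156 − 129.75 = 26.25; sellers' price rises by ps − p* = 189.75 − 156 = 33.75.
So producers capture 33.75/60 = 0.5625 of each unit of subsidy.

Producer share = 0.5625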